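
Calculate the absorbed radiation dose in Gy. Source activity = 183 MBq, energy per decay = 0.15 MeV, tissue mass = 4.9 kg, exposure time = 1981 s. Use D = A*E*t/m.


A = 183 MBq = 1.8300e+08 Bq
E = 0.15 MeV = 2.403e-14 J
D = A*E*t/m = 1.8300e+08*2.403e-14*1981/4.9
D = 0.001778 Gy


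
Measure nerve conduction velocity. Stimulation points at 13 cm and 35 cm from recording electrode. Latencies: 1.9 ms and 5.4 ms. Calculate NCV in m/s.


Distance = (35 - 13) / 100 = 0.22 m
dt = (5.4 - 1.9) / 1000 = 0.0035 s
NCV = dist / dt = 62.86 m/s


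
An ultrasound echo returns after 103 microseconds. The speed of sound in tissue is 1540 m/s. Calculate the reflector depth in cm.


depth = c * t / 2
t = 103 us = 1.0300e-04 s
depth = 1540 * 1.0300e-04 / 2
depth = 0.07931 m = 7.931 cm


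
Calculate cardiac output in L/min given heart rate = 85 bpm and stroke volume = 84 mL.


CO = HR * SV
CO = 85 * 84 / 1000
CO = 7.14 L/min


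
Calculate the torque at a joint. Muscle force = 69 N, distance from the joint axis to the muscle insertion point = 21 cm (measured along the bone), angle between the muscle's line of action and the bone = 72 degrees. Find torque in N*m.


Torque = F * d * sin(theta)   (moment arm = d*sin(theta))
d = 21 cm = 0.21 m
Torque = 69 * 0.21 * sin(72)
Torque = 13.78 N*m


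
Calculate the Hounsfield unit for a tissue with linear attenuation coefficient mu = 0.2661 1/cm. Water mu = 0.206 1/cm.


HU = ((mu_tissue - mu_water) / mu_water) * 1000
HU = ((0.2661 - 0.206) / 0.206) * 1000
HU = 291.7


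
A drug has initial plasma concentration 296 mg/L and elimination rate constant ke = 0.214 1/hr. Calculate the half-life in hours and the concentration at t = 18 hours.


t_half = ln(2) / ke = 0.693147 / 0.214 = 3.239 hr
C(t) = C0 * exp(-ke*t) = 296 * exp(-0.214*18)
C(18) = 6.286 mg/L


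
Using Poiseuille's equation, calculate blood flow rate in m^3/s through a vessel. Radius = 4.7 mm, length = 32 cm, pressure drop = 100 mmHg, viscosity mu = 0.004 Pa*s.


Q = pi*r^4*dP / (8*mu*L)
r = 0.0047 m, L = 0.32 m
dP = 100 mmHg = 13332.2 Pa
Q = 0.001996 m^3/s


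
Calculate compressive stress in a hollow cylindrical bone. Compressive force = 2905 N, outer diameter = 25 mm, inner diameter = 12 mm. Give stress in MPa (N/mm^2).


A = pi*(r_o^2 - r_i^2)
r_o = 12.5 mm, r_i = 6 mm
A = 377.777 mm^2
sigma = F/A = 2905 / 377.777
sigma = 7.69 MPa


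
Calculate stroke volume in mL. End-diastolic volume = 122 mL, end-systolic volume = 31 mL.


SV = EDV - ESV
SV = 122 - 31
SV = 91 mL


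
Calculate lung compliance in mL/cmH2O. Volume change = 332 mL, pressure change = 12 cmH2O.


C = dV / dP
C = 332 / 12
C = 27.67 mL/cmH2O


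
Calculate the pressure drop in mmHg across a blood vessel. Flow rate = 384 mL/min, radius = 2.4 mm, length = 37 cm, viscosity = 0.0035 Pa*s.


dP = 8*mu*L*Q / (pi*r^4)
Q = 384 mL/min = 6.4e-06 m^3/s
dP = 636.129 Pa = 636.129 / 133.322 mmHg = 4.771 mmHg


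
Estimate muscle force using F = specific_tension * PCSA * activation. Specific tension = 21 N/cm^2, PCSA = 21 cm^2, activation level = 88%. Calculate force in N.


F = sigma * PCSA * activation
F = 21 * 21 * 0.88
F = 388.1 N


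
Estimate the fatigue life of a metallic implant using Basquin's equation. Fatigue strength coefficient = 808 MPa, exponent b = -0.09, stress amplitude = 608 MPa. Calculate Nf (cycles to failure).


sigma_a = sigma_f' * (2Nf)^b
2Nf = (sigma_a/sigma_f')^(1/b)
2Nf = (608/808)^(1/-0.09)
2Nf = 23.567238
Nf = 11.78


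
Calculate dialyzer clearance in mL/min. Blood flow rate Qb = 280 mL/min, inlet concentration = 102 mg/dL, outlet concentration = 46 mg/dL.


K = Qb * (Cb_in - Cb_out) / Cb_in
K = 280 * (102 - 46) / 102
K = 153.7 mL/min


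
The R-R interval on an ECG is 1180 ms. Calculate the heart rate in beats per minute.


HR = 60 / RR_interval(s)
RR = 1180 ms = 1.18 s
HR = 60 / 1.18 = 50.85 bpm


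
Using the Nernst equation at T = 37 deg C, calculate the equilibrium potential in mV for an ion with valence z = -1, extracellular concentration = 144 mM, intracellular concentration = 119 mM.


E = (RT/(zF)) * ln(C_out/C_in)
T = 37 + 273.15 = 310.15 K
E = (8.314 * 310.15 / (-1 * 96485)) * ln(144/119)
E = -5.096 mV


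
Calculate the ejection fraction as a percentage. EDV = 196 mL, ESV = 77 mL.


SV = EDV - ESV = 196 - 77 = 119 mL
EF = SV/EDV * 100 = 119/196 * 100
EF = 60.71%


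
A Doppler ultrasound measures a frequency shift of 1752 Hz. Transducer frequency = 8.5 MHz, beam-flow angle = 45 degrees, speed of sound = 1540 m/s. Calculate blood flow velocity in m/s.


v = fd * c / (2 * f0 * cos(theta))
v = 1752 * 1540 / (2 * 8.5000e+06 * cos(45))
v = 0.2245 m/s


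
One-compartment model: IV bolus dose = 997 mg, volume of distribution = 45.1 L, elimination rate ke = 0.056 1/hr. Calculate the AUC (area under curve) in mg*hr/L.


C0 = Dose/Vd = 997/45.1 = 22.1064 mg/L
AUC = C0/ke = 22.1064/0.056
AUC = 394.8 mg*hr/L


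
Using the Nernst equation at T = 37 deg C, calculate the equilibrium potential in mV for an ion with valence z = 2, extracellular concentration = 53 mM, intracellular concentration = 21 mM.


E = (RT/(zF)) * ln(C_out/C_in)
T = 37 + 273.15 = 310.15 K
E = (8.314 * 310.15 / (2 * 96485)) * ln(53/21)
E = 12.37 mV


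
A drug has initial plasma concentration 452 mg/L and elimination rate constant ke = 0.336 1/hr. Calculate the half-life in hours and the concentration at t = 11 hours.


t_half = ln(2) / ke = 0.693147 / 0.336 = 2.063 hr
C(t) = C0 * exp(-ke*t) = 452 * exp(-0.336*11)
C(11) = 11.22 mg/L


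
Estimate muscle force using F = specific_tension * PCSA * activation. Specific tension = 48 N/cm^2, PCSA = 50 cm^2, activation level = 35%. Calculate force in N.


F = sigma * PCSA * activation
F = 48 * 50 * 0.35
F = 840 N


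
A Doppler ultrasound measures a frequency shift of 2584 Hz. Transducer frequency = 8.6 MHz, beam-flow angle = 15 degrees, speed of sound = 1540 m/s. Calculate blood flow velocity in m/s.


v = fd * c / (2 * f0 * cos(theta))
v = 2584 * 1540 / (2 * 8.6000e+06 * cos(15))
v = 0.2395 m/s


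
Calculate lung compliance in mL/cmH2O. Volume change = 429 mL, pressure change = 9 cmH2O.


C = dV / dP
C = 429 / 9
C = 47.67 mL/cmH2O


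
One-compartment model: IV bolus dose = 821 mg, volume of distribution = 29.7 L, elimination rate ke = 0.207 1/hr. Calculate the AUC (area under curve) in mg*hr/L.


C0 = Dose/Vd = 821/29.7 = 27.6431 mg/L
AUC = C0/ke = 27.6431/0.207
AUC = 133.5 mg*hr/L


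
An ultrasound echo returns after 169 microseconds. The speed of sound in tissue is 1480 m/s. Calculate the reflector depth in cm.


depth = c * t / 2
t = 169 us = 1.6900e-04 s
depth = 1480 * 1.6900e-04 / 2
depth = 0.12506 m = 12.506 cm


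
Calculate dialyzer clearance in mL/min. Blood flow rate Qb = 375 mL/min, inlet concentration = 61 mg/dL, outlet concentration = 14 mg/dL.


K = Qb * (Cb_in - Cb_out) / Cb_in
K = 375 * (61 - 14) / 61
K = 288.9 mL/min


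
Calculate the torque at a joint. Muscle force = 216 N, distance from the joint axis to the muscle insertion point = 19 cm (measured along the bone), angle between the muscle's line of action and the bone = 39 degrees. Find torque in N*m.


Torque = F * d * sin(theta)   (moment arm = d*sin(theta))
d = 19 cm = 0.19 m
Torque = 216 * 0.19 * sin(39)
Torque = 25.83 N*m


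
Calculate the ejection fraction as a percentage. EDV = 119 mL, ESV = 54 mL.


SV = EDV - ESV = 119 - 54 = 65 mL
EF = SV/EDV * 100 = 65/119 * 100
EF = 54.62%


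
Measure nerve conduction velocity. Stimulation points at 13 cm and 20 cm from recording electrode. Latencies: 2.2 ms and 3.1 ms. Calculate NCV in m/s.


Distance = (20 - 13) / 100 = 0.07 m
dt = (3.1 - 2.2) / 1000 = 9.0000e-04 s
NCV = dist / dt = 77.78 m/s


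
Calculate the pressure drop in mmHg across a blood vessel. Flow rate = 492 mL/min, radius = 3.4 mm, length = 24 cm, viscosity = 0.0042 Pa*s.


dP = 8*mu*L*Q / (pi*r^4)
Q = 492 mL/min = 8.2e-06 m^3/s
dP = 157.507 Pa = 157.507 / 133.322 mmHg = 1.181 mmHg


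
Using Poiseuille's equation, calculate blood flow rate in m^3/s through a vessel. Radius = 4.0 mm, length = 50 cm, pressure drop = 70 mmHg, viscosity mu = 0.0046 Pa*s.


Q = pi*r^4*dP / (8*mu*L)
r = 0.004 m, L = 0.5 m
dP = 70 mmHg = 9332.54 Pa
Q = 4.0792e-04 m^3/s


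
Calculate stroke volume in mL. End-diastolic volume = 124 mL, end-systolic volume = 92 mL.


SV = EDV - ESV
SV = 124 - 92
SV = 32 mL


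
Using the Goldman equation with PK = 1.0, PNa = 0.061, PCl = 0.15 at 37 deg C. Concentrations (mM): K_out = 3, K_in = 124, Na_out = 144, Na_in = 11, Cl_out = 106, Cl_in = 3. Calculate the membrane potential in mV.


Vm = (RT/F)*ln((PK*Ko + PNa*Nao + PCl*Cli)/(PK*Ki + PNa*Nai + PCl*Clo))
Numer = 12.234, Denom = 140.571
Vm = -65.25 mV


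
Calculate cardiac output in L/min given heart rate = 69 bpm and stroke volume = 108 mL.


CO = HR * SV
CO = 69 * 108 / 1000
CO = 7.452 L/min


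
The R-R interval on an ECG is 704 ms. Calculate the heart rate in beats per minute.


HR = 60 / RR_interval(s)
RR = 704 ms = 0.704 s
HR = 60 / 0.704 = 85.23 bpm


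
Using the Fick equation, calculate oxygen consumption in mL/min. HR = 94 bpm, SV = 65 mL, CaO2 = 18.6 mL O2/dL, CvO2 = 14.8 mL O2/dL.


CO = HR*SV = 94*65/1000 = 6.11 L/min
a-v O2 diff = 18.6 - 14.8 = 3.8 mL/dL
VO2 = CO * (CaO2-CvO2) * 10 dL/L
VO2 = 6.11 * 3.8 * 10
VO2 = 232.2 mL/min


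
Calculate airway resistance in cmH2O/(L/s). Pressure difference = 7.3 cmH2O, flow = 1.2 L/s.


R = dP / flow
R = 7.3 / 1.2
R = 6.083 cmH2O/(L/s)


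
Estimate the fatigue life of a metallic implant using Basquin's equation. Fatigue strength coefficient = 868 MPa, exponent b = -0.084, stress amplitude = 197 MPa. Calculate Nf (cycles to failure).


sigma_a = sigma_f' * (2Nf)^b
2Nf = (sigma_a/sigma_f')^(1/b)
2Nf = (197/868)^(1/-0.084)
2Nf = 46484007
Nf = 2.3242e+07


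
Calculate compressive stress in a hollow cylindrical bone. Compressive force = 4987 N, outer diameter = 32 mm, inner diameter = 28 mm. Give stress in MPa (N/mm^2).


A = pi*(r_o^2 - r_i^2)
r_o = 16 mm, r_i = 14 mm
A = 188.496 mm^2
sigma = F/A = 4987 / 188.496
sigma = 26.46 MPa


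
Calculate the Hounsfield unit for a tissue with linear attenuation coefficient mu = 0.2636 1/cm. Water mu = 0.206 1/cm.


HU = ((mu_tissue - mu_water) / mu_water) * 1000
HU = ((0.2636 - 0.206) / 0.206) * 1000
HU = 279.6


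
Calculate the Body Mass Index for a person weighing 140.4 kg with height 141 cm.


BMI = weight / height^2
height = 141 cm = 1.41 m
BMI = 140.4 / 1.41^2
BMI = 70.62 kg/m^2


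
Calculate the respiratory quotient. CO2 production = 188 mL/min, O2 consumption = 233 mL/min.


RQ = VCO2 / VO2
RQ = 188 / 233
RQ = 0.8069


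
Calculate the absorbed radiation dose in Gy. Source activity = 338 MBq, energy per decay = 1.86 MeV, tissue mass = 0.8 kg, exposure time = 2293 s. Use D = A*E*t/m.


A = 338 MBq = 3.3800e+08 Bq
E = 1.86 MeV = 2.97972e-13 J
D = A*E*t/m = 3.3800e+08*2.97972e-13*2293/0.8
D = 0.2887 Gy


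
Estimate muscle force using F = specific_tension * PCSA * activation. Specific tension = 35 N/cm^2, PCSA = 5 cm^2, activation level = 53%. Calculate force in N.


F = sigma * PCSA * activation
F = 35 * 5 * 0.53
F = 92.75 N


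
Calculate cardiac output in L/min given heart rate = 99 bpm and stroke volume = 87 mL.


CO = HR * SV
CO = 99 * 87 / 1000
CO = 8.613 L/min


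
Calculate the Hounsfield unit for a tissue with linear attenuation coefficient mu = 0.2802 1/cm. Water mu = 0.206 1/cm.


HU = ((mu_tissue - mu_water) / mu_water) * 1000
HU = ((0.2802 - 0.206) / 0.206) * 1000
HU = 360.2


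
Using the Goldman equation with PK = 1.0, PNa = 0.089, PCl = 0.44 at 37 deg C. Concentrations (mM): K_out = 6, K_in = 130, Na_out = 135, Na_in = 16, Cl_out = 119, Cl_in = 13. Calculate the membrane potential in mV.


Vm = (RT/F)*ln((PK*Ko + PNa*Nao + PCl*Cli)/(PK*Ki + PNa*Nai + PCl*Clo))
Numer = 23.735, Denom = 183.784
Vm = -54.7 mV


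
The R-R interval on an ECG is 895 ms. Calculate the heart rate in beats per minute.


HR = 60 / RR_interval(s)
RR = 895 ms = 0.895 s
HR = 60 / 0.895 = 67.04 bpm


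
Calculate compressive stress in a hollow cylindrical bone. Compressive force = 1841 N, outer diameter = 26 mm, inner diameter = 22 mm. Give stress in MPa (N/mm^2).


A = pi*(r_o^2 - r_i^2)
r_o = 13 mm, r_i = 11 mm
A = 150.796 mm^2
sigma = F/A = 1841 / 150.796
sigma = 12.21 MPa


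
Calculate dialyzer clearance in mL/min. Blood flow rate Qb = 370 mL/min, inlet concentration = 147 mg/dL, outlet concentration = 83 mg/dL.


K = Qb * (Cb_in - Cb_out) / Cb_in
K = 370 * (147 - 83) / 147
K = 161.1 mL/min


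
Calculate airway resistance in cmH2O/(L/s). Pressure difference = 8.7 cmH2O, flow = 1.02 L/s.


R = dP / flow
R = 8.7 / 1.02
R = 8.529 cmH2O/(L/s)


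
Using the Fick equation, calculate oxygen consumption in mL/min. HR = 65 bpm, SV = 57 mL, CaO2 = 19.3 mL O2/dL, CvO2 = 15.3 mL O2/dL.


CO = HR*SV = 65*57/1000 = 3.705 L/min
a-v O2 diff = 19.3 - 15.3 = 4 mL/dL
VO2 = CO * (CaO2-CvO2) * 10 dL/L
VO2 = 3.705 * 4 * 10
VO2 = 148.2 mL/min


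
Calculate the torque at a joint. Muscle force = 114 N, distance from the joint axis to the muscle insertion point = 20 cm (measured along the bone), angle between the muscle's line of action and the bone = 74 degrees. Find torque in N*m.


Torque = F * d * sin(theta)   (moment arm = d*sin(theta))
d = 20 cm = 0.2 m
Torque = 114 * 0.2 * sin(74)
Torque = 21.92 N*m


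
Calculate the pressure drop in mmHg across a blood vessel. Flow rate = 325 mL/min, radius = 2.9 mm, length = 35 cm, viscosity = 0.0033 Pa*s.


dP = 8*mu*L*Q / (pi*r^4)
Q = 325 mL/min = 5.41667e-06 m^3/s
dP = 225.249 Pa = 225.249 / 133.322 mmHg = 1.69 mmHg


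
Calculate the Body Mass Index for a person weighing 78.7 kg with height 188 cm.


BMI = weight / height^2
height = 188 cm = 1.88 m
BMI = 78.7 / 1.88^2
BMI = 22.27 kg/m^2


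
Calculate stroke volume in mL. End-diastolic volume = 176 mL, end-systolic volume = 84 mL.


SV = EDV - ESV
SV = 176 - 84
SV = 92 mL


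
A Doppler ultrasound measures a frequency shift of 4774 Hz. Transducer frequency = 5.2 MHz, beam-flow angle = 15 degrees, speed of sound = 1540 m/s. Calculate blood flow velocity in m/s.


v = fd * c / (2 * f0 * cos(theta))
v = 4774 * 1540 / (2 * 5.2000e+06 * cos(15))
v = 0.7319 m/s


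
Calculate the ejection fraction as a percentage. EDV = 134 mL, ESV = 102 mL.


SV = EDV - ESV = 134 - 102 = 32 mL
EF = SV/EDV * 100 = 32/134 * 100
EF = 23.88%


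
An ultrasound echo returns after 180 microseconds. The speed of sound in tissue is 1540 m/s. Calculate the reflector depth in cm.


depth = c * t / 2
t = 180 us = 1.8000e-04 s
depth = 1540 * 1.8000e-04 / 2
depth = 0.1386 m = 13.86 cm


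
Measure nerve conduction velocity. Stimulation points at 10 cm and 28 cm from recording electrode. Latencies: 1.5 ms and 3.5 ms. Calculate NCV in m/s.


Distance = (28 - 10) / 100 = 0.18 m
dt = (3.5 - 1.5) / 1000 = 0.002 s
NCV = dist / dt = 90 m/s


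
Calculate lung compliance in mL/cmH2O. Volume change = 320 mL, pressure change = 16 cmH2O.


C = dV / dP
C = 320 / 16
C = 20 mL/cmH2O


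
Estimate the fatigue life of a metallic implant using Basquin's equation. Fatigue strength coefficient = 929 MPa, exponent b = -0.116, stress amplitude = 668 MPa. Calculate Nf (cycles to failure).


sigma_a = sigma_f' * (2Nf)^b
2Nf = (sigma_a/sigma_f')^(1/b)
2Nf = (668/929)^(1/-0.116)
2Nf = 17.17201
Nf = 8.586


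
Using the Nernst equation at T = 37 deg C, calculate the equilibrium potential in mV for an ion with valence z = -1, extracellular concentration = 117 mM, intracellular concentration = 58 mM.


E = (RT/(zF)) * ln(C_out/C_in)
T = 37 + 273.15 = 310.15 K
E = (8.314 * 310.15 / (-1 * 96485)) * ln(117/58)
E = -18.75 mV


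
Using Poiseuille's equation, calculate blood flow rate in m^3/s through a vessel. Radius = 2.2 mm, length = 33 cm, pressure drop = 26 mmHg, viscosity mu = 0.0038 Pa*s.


Q = pi*r^4*dP / (8*mu*L)
r = 0.0022 m, L = 0.33 m
dP = 26 mmHg = 3466.372 Pa
Q = 2.5429e-05 m^3/s


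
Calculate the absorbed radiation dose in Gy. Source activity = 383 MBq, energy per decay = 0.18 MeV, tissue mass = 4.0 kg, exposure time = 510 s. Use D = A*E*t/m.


A = 383 MBq = 3.8300e+08 Bq
E = 0.18 MeV = 2.8836e-14 J
D = A*E*t/m = 3.8300e+08*2.8836e-14*510/4.0
D = 0.001408 Gy


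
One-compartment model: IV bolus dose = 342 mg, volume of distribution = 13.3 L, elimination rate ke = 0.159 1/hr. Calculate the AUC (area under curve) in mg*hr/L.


C0 = Dose/Vd = 342/13.3 = 25.7143 mg/L
AUC = C0/ke = 25.7143/0.159
AUC = 161.7 mg*hr/L


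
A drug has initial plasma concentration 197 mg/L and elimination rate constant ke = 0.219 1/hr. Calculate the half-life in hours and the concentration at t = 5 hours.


t_half = ln(2) / ke = 0.693147 / 0.219 = 3.165 hr
C(t) = C0 * exp(-ke*t) = 197 * exp(-0.219*5)
C(5) = 65.9 mg/L


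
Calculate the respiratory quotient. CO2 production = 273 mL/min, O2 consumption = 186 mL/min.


RQ = VCO2 / VO2
RQ = 273 / 186
RQ = 1.468


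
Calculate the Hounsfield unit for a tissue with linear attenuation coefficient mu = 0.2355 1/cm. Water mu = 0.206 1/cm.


HU = ((mu_tissue - mu_water) / mu_water) * 1000
HU = ((0.2355 - 0.206) / 0.206) * 1000
HU = 143.2


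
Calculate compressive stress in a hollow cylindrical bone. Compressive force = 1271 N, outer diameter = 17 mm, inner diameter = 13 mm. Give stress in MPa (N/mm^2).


A = pi*(r_o^2 - r_i^2)
r_o = 8.5 mm, r_i = 6.5 mm
A = 94.2478 mm^2
sigma = F/A = 1271 / 94.2478
sigma = 13.49 MPa


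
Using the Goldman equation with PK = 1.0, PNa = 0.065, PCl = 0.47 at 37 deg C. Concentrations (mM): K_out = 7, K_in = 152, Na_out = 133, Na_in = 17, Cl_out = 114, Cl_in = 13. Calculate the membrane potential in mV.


Vm = (RT/F)*ln((PK*Ko + PNa*Nao + PCl*Cli)/(PK*Ki + PNa*Nai + PCl*Clo))
Numer = 21.755, Denom = 206.685
Vm = -60.17 mV


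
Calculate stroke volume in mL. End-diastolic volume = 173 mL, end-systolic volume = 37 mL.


SV = EDV - ESV
SV = 173 - 37
SV = 136 mL


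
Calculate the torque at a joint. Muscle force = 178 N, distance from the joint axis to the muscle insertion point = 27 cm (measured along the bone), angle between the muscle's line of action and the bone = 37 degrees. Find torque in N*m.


Torque = F * d * sin(theta)   (moment arm = d*sin(theta))
d = 27 cm = 0.27 m
Torque = 178 * 0.27 * sin(37)
Torque = 28.92 N*m


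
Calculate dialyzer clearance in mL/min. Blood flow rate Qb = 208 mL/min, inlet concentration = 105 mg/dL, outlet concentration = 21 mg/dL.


K = Qb * (Cb_in - Cb_out) / Cb_in
K = 208 * (105 - 21) / 105
K = 166.4 mL/min


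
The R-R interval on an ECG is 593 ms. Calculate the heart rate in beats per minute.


HR = 60 / RR_interval(s)
RR = 593 ms = 0.593 s
HR = 60 / 0.593 = 101.2 bpm


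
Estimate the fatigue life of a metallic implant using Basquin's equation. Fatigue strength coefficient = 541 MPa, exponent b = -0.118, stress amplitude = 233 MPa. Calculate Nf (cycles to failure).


sigma_a = sigma_f' * (2Nf)^b
2Nf = (sigma_a/sigma_f')^(1/b)
2Nf = (233/541)^(1/-0.118)
2Nf = 1259.9415
Nf = 630


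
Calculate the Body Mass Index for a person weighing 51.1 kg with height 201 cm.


BMI = weight / height^2
height = 201 cm = 2.01 m
BMI = 51.1 / 2.01^2
BMI = 12.65 kg/m^2


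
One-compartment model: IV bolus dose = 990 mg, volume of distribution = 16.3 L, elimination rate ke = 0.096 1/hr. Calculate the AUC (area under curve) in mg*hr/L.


C0 = Dose/Vd = 990/16.3 = 60.7362 mg/L
AUC = C0/ke = 60.7362/0.096
AUC = 632.7 mg*hr/L


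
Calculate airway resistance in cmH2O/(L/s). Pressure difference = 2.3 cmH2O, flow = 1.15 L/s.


R = dP / flow
R = 2.3 / 1.15
R = 2 cmH2O/(L/s)


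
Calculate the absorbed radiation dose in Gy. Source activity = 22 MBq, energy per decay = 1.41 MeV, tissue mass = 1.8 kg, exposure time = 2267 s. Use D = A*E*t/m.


A = 22 MBq = 2.2000e+07 Bq
E = 1.41 MeV = 2.25882e-13 J
D = A*E*t/m = 2.2000e+07*2.25882e-13*2267/1.8
D = 0.006259 Gy


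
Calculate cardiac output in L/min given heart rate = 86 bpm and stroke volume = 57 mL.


CO = HR * SV
CO = 86 * 57 / 1000
CO = 4.902 L/min


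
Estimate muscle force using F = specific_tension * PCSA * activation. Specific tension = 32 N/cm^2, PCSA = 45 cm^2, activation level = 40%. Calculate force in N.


F = sigma * PCSA * activation
F = 32 * 45 * 0.4
F = 576 N


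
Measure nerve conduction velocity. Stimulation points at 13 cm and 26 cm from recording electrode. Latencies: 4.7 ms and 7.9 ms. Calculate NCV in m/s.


Distance = (26 - 13) / 100 = 0.13 m
dt = (7.9 - 4.7) / 1000 = 0.0032 s
NCV = dist / dt = 40.62 m/s


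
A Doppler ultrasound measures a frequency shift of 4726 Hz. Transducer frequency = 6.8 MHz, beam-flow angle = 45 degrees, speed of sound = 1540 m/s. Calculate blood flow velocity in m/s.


v = fd * c / (2 * f0 * cos(theta))
v = 4726 * 1540 / (2 * 6.8000e+06 * cos(45))
v = 0.7568 m/s


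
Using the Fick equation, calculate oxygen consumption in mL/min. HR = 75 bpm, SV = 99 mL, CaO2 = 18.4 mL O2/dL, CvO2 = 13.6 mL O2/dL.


CO = HR*SV = 75*99/1000 = 7.425 L/min
a-v O2 diff = 18.4 - 13.6 = 4.8 mL/dL
VO2 = CO * (CaO2-CvO2) * 10 dL/L
VO2 = 7.425 * 4.8 * 10
VO2 = 356.4 mL/min


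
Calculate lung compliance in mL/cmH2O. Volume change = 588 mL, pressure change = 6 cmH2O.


C = dV / dP
C = 588 / 6
C = 98 mL/cmH2O


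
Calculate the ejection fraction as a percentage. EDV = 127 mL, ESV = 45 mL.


SV = EDV - ESV = 127 - 45 = 82 mL
EF = SV/EDV * 100 = 82/127 * 100
EF = 64.57%


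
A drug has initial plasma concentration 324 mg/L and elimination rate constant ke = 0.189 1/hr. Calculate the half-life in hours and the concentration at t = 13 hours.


t_half = ln(2) / ke = 0.693147 / 0.189 = 3.667 hr
C(t) = C0 * exp(-ke*t) = 324 * exp(-0.189*13)
C(13) = 27.76 mg/L


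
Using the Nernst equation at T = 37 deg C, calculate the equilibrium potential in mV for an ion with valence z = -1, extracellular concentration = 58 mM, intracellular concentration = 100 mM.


E = (RT/(zF)) * ln(C_out/C_in)
T = 37 + 273.15 = 310.15 K
E = (8.314 * 310.15 / (-1 * 96485)) * ln(58/100)
E = 14.56 mV


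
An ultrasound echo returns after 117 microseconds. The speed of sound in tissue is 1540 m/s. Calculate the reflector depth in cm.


depth = c * t / 2
t = 117 us = 1.1700e-04 s
depth = 1540 * 1.1700e-04 / 2
depth = 0.09009 m = 9.009 cm


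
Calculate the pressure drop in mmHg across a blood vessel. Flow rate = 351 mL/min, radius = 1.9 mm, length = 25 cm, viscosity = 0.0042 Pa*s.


dP = 8*mu*L*Q / (pi*r^4)
Q = 351 mL/min = 5.85e-06 m^3/s
dP = 1200.25 Pa = 1200.25 / 133.322 mmHg = 9.003 mmHg


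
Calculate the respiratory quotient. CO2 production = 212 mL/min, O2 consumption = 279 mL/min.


RQ = VCO2 / VO2
RQ = 212 / 279
RQ = 0.7599


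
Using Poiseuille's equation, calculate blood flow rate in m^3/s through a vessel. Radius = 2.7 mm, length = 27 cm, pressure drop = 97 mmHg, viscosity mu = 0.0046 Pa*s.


Q = pi*r^4*dP / (8*mu*L)
r = 0.0027 m, L = 0.27 m
dP = 97 mmHg = 12932.234 Pa
Q = 2.1730e-04 m^3/s


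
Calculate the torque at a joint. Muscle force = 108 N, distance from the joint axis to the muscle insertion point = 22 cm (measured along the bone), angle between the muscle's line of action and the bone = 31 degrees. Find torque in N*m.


Torque = F * d * sin(theta)   (moment arm = d*sin(theta))
d = 22 cm = 0.22 m
Torque = 108 * 0.22 * sin(31)
Torque = 12.24 N*m


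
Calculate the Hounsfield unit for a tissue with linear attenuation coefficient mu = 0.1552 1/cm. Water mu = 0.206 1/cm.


HU = ((mu_tissue - mu_water) / mu_water) * 1000
HU = ((0.1552 - 0.206) / 0.206) * 1000
HU = -246.6


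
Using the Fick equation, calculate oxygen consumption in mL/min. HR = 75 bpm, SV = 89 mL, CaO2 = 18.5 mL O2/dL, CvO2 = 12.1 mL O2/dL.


CO = HR*SV = 75*89/1000 = 6.675 L/min
a-v O2 diff = 18.5 - 12.1 = 6.4 mL/dL
VO2 = CO * (CaO2-CvO2) * 10 dL/L
VO2 = 6.675 * 6.4 * 10
VO2 = 427.2 mL/min


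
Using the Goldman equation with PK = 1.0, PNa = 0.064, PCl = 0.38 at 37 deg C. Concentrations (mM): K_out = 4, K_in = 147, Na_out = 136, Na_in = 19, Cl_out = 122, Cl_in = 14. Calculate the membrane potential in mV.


Vm = (RT/F)*ln((PK*Ko + PNa*Nao + PCl*Cli)/(PK*Ki + PNa*Nai + PCl*Clo))
Numer = 18.024, Denom = 194.576
Vm = -63.58 mV


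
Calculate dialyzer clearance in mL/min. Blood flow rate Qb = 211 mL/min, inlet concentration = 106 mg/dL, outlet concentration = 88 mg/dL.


K = Qb * (Cb_in - Cb_out) / Cb_in
K = 211 * (106 - 88) / 106
K = 35.83 mL/min


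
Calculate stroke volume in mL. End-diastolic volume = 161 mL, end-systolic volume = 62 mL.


SV = EDV - ESV
SV = 161 - 62
SV = 99 mL


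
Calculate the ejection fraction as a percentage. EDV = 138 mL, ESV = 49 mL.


SV = EDV - ESV = 138 - 49 = 89 mL
EF = SV/EDV * 100 = 89/138 * 100
EF = 64.49%


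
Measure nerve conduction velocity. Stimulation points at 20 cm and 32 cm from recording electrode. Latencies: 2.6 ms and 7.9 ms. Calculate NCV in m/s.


Distance = (32 - 20) / 100 = 0.12 m
dt = (7.9 - 2.6) / 1000 = 0.0053 s
NCV = dist / dt = 22.64 m/s


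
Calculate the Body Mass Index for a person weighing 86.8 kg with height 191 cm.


BMI = weight / height^2
height = 191 cm = 1.91 m
BMI = 86.8 / 1.91^2
BMI = 23.79 kg/m^2


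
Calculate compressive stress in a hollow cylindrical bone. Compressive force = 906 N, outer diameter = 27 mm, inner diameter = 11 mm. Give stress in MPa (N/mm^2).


A = pi*(r_o^2 - r_i^2)
r_o = 13.5 mm, r_i = 5.5 mm
A = 477.522 mm^2
sigma = F/A = 906 / 477.522
sigma = 1.897 MPa


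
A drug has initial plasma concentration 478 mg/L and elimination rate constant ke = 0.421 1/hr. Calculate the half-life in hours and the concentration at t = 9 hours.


t_half = ln(2) / ke = 0.693147 / 0.421 = 1.646 hr
C(t) = C0 * exp(-ke*t) = 478 * exp(-0.421*9)
C(9) = 10.81 mg/L


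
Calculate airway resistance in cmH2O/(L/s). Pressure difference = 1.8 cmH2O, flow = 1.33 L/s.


R = dP / flow
R = 1.8 / 1.33
R = 1.353 cmH2O/(L/s)


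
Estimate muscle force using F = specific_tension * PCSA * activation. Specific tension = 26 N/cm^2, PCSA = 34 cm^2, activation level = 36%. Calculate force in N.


F = sigma * PCSA * activation
F = 26 * 34 * 0.36
F = 318.2 N


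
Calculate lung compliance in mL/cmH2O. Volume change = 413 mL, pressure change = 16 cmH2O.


C = dV / dP
C = 413 / 16
C = 25.81 mL/cmH2O


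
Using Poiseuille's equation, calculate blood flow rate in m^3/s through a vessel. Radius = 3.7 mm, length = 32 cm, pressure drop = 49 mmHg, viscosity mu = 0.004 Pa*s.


Q = pi*r^4*dP / (8*mu*L)
r = 0.0037 m, L = 0.32 m
dP = 49 mmHg = 6532.778 Pa
Q = 3.7563e-04 m^3/s


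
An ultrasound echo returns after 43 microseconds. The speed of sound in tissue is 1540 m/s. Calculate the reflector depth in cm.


depth = c * t / 2
t = 43 us = 4.3000e-05 s
depth = 1540 * 4.3000e-05 / 2
depth = 0.03311 m = 3.311 cm


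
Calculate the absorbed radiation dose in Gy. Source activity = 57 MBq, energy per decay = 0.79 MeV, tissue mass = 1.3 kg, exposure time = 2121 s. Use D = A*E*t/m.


A = 57 MBq = 5.7000e+07 Bq
E = 0.79 MeV = 1.26558e-13 J
D = A*E*t/m = 5.7000e+07*1.26558e-13*2121/1.3
D = 0.01177 Gy


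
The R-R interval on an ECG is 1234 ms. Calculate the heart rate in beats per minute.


HR = 60 / RR_interval(s)
RR = 1234 ms = 1.234 s
HR = 60 / 1.234 = 48.62 bpm


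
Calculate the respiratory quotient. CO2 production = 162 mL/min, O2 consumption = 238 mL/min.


RQ = VCO2 / VO2
RQ = 162 / 238
RQ = 0.6807


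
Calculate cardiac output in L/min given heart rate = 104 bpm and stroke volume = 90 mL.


CO = HR * SV
CO = 104 * 90 / 1000
CO = 9.36 L/min


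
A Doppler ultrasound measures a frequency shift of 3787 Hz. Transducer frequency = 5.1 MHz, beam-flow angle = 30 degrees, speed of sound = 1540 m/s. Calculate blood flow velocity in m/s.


v = fd * c / (2 * f0 * cos(theta))
v = 3787 * 1540 / (2 * 5.1000e+06 * cos(30))
v = 0.6602 m/s


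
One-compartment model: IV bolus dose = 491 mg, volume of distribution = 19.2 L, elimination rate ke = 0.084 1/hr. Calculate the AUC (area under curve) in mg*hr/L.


C0 = Dose/Vd = 491/19.2 = 25.5729 mg/L
AUC = C0/ke = 25.5729/0.084
AUC = 304.4 mg*hr/L


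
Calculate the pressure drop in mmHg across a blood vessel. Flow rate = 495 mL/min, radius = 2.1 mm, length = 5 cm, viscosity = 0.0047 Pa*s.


dP = 8*mu*L*Q / (pi*r^4)
Q = 495 mL/min = 8.25e-06 m^3/s
dP = 253.854 Pa = 253.854 / 133.322 mmHg = 1.904 mmHg


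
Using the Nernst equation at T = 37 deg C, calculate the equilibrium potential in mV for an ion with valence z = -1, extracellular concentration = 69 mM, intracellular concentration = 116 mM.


E = (RT/(zF)) * ln(C_out/C_in)
T = 37 + 273.15 = 310.15 K
E = (8.314 * 310.15 / (-1 * 96485)) * ln(69/116)
E = 13.88 mV


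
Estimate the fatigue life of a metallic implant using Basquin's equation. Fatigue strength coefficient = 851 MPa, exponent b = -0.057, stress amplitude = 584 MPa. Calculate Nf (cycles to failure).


sigma_a = sigma_f' * (2Nf)^b
2Nf = (sigma_a/sigma_f')^(1/b)
2Nf = (584/851)^(1/-0.057)
2Nf = 739.11882
Nf = 369.6


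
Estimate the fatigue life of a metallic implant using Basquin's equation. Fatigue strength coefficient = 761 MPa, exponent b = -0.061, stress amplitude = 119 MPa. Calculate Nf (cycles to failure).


sigma_a = sigma_f' * (2Nf)^b
2Nf = (sigma_a/sigma_f')^(1/b)
2Nf = (119/761)^(1/-0.061)
2Nf = 1.6235065e+13
Nf = 8.1175e+12


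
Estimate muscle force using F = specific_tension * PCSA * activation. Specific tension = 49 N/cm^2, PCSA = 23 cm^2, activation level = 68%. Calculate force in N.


F = sigma * PCSA * activation
F = 49 * 23 * 0.68
F = 766.4 N


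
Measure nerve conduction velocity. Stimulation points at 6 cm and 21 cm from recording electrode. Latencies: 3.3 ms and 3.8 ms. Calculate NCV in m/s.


Distance = (21 - 6) / 100 = 0.15 m
dt = (3.8 - 3.3) / 1000 = 5.0000e-04 s
NCV = dist / dt = 300 m/s


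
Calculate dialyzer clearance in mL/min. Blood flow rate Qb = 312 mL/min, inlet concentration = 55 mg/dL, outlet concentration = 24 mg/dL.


K = Qb * (Cb_in - Cb_out) / Cb_in
K = 312 * (55 - 24) / 55
K = 175.9 mL/min


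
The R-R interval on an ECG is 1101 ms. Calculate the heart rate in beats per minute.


HR = 60 / RR_interval(s)
RR = 1101 ms = 1.101 s
HR = 60 / 1.101 = 54.5 bpm


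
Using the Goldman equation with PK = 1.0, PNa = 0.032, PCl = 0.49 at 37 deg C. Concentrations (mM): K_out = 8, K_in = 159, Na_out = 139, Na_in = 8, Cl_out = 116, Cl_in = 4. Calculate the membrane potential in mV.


Vm = (RT/F)*ln((PK*Ko + PNa*Nao + PCl*Cli)/(PK*Ki + PNa*Nai + PCl*Clo))
Numer = 14.408, Denom = 216.096
Vm = -72.37 mV


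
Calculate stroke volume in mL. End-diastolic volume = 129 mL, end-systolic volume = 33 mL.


SV = EDV - ESV
SV = 129 - 33
SV = 96 mL


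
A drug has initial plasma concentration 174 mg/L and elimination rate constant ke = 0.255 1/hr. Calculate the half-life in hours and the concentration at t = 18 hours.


t_half = ln(2) / ke = 0.693147 / 0.255 = 2.718 hr
C(t) = C0 * exp(-ke*t) = 174 * exp(-0.255*18)
C(18) = 1.767 mg/L


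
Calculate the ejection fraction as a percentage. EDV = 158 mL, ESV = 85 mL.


SV = EDV - ESV = 158 - 85 = 73 mL
EF = SV/EDV * 100 = 73/158 * 100
EF = 46.2%


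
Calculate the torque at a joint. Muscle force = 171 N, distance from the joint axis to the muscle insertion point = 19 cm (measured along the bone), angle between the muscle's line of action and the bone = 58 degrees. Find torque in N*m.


Torque = F * d * sin(theta)   (moment arm = d*sin(theta))
d = 19 cm = 0.19 m
Torque = 171 * 0.19 * sin(58)
Torque = 27.55 N*m


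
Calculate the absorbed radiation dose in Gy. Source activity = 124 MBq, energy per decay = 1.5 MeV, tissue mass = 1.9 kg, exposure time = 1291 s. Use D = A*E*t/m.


A = 124 MBq = 1.2400e+08 Bq
E = 1.5 MeV = 2.403e-13 J
D = A*E*t/m = 1.2400e+08*2.403e-13*1291/1.9
D = 0.02025 Gy


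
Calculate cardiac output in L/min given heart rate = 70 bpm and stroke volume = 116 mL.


CO = HR * SV
CO = 70 * 116 / 1000
CO = 8.12 L/min


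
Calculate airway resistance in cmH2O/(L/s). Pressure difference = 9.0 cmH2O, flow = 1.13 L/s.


R = dP / flow
R = 9.0 / 1.13
R = 7.965 cmH2O/(L/s)


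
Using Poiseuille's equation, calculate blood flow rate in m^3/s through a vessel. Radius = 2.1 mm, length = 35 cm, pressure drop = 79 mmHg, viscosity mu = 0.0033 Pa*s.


Q = pi*r^4*dP / (8*mu*L)
r = 0.0021 m, L = 0.35 m
dP = 79 mmHg = 10532.438 Pa
Q = 6.9644e-05 m^3/s


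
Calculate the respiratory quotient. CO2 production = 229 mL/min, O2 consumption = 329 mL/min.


RQ = VCO2 / VO2
RQ = 229 / 329
RQ = 0.696


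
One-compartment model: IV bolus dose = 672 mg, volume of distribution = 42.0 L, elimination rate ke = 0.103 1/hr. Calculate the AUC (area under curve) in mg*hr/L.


C0 = Dose/Vd = 672/42.0 = 16 mg/L
AUC = C0/ke = 16/0.103
AUC = 155.3 mg*hr/L


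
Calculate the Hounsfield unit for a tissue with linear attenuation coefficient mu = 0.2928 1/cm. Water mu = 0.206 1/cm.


HU = ((mu_tissue - mu_water) / mu_water) * 1000
HU = ((0.2928 - 0.206) / 0.206) * 1000
HU = 421.4


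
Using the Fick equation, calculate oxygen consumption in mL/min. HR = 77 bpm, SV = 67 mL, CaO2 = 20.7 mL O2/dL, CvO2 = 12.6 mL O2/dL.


CO = HR*SV = 77*67/1000 = 5.159 L/min
a-v O2 diff = 20.7 - 12.6 = 8.1 mL/dL
VO2 = CO * (CaO2-CvO2) * 10 dL/L
VO2 = 5.159 * 8.1 * 10
VO2 = 417.9 mL/min


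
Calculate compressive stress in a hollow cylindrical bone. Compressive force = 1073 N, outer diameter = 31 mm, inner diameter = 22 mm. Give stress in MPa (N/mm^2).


A = pi*(r_o^2 - r_i^2)
r_o = 15.5 mm, r_i = 11 mm
A = 374.635 mm^2
sigma = F/A = 1073 / 374.635
sigma = 2.864 MPa


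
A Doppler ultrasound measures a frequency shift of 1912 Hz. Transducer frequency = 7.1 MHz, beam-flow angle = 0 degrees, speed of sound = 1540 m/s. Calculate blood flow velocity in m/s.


v = fd * c / (2 * f0 * cos(theta))
v = 1912 * 1540 / (2 * 7.1000e+06 * cos(0))
v = 0.2074 m/s


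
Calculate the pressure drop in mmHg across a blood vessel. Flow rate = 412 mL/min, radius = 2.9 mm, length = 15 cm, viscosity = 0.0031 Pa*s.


dP = 8*mu*L*Q / (pi*r^4)
Q = 412 mL/min = 6.86667e-06 m^3/s
dP = 114.96 Pa = 114.96 / 133.322 mmHg = 0.8623 mmHg


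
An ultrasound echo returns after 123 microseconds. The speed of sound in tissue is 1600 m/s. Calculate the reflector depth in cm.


depth = c * t / 2
t = 123 us = 1.2300e-04 s
depth = 1600 * 1.2300e-04 / 2
depth = 0.0984 m = 9.84 cm


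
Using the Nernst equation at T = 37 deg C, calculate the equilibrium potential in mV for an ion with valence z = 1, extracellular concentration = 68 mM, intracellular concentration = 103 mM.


E = (RT/(zF)) * ln(C_out/C_in)
T = 37 + 273.15 = 310.15 K
E = (8.314 * 310.15 / (1 * 96485)) * ln(68/103)
E = -11.1 mV


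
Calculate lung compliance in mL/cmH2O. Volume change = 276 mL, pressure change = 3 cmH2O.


C = dV / dP
C = 276 / 3
C = 92 mL/cmH2O


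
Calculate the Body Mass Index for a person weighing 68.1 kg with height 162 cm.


BMI = weight / height^2
height = 162 cm = 1.62 m
BMI = 68.1 / 1.62^2
BMI = 25.95 kg/m^2


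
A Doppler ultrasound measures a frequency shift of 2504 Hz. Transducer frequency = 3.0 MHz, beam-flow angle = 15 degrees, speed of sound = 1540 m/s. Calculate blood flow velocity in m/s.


v = fd * c / (2 * f0 * cos(theta))
v = 2504 * 1540 / (2 * 3.0000e+06 * cos(15))
v = 0.6654 m/s


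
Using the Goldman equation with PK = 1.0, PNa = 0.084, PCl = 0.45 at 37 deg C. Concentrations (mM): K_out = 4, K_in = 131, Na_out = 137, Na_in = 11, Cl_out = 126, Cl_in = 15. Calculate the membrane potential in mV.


Vm = (RT/F)*ln((PK*Ko + PNa*Nao + PCl*Cli)/(PK*Ki + PNa*Nai + PCl*Clo))
Numer = 22.258, Denom = 188.624
Vm = -57.11 mV


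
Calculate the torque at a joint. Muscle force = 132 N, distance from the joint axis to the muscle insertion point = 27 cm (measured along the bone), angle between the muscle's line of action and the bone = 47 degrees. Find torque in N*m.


Torque = F * d * sin(theta)   (moment arm = d*sin(theta))
d = 27 cm = 0.27 m
Torque = 132 * 0.27 * sin(47)
Torque = 26.07 N*m


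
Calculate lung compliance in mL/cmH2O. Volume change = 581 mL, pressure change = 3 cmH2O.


C = dV / dP
C = 581 / 3
C = 193.7 mL/cmH2O


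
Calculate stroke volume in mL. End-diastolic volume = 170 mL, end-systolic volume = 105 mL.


SV = EDV - ESV
SV = 170 - 105
SV = 65 mL


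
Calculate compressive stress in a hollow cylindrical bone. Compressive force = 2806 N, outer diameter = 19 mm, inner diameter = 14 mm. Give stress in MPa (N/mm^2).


A = pi*(r_o^2 - r_i^2)
r_o = 9.5 mm, r_i = 7 mm
A = 129.591 mm^2
sigma = F/A = 2806 / 129.591
sigma = 21.65 MPa


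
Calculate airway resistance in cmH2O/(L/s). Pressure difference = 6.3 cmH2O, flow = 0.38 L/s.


R = dP / flow
R = 6.3 / 0.38
R = 16.58 cmH2O/(L/s)


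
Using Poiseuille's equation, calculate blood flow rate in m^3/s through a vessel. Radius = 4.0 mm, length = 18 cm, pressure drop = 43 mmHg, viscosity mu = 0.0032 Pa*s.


Q = pi*r^4*dP / (8*mu*L)
r = 0.004 m, L = 0.18 m
dP = 43 mmHg = 5732.846 Pa
Q = 0.001001 m^3/s


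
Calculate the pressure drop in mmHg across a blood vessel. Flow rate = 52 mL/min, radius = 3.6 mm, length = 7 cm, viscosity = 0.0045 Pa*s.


dP = 8*mu*L*Q / (pi*r^4)
Q = 52 mL/min = 8.66667e-07 m^3/s
dP = 4.13898 Pa = 4.13898 / 133.322 mmHg = 0.03104 mmHg


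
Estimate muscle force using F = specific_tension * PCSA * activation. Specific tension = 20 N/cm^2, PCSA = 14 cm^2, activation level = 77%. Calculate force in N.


F = sigma * PCSA * activation
F = 20 * 14 * 0.77
F = 215.6 N


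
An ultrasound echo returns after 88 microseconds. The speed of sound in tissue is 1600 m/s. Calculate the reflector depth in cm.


depth = c * t / 2
t = 88 us = 8.8000e-05 s
depth = 1600 * 8.8000e-05 / 2
depth = 0.0704 m = 7.04 cm


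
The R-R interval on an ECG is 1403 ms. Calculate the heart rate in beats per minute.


HR = 60 / RR_interval(s)
RR = 1403 ms = 1.403 s
HR = 60 / 1.403 = 42.77 bpm


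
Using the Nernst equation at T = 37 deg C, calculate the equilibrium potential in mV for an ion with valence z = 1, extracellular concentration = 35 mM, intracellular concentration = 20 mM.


E = (RT/(zF)) * ln(C_out/C_in)
T = 37 + 273.15 = 310.15 K
E = (8.314 * 310.15 / (1 * 96485)) * ln(35/20)
E = 14.96 mV


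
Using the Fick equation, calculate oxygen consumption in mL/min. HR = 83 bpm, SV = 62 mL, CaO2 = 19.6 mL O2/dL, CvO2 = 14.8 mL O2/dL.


CO = HR*SV = 83*62/1000 = 5.146 L/min
a-v O2 diff = 19.6 - 14.8 = 4.8 mL/dL
VO2 = CO * (CaO2-CvO2) * 10 dL/L
VO2 = 5.146 * 4.8 * 10
VO2 = 247 mL/min


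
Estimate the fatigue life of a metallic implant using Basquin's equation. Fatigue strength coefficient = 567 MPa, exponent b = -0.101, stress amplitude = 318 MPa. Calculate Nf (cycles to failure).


sigma_a = sigma_f' * (2Nf)^b
2Nf = (sigma_a/sigma_f')^(1/b)
2Nf = (318/567)^(1/-0.101)
2Nf = 306.68495
Nf = 153.3


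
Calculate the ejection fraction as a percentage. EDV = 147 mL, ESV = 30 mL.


SV = EDV - ESV = 147 - 30 = 117 mL
EF = SV/EDV * 100 = 117/147 * 100
EF = 79.59%


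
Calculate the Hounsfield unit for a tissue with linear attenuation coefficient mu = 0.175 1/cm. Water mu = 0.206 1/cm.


HU = ((mu_tissue - mu_water) / mu_water) * 1000
HU = ((0.175 - 0.206) / 0.206) * 1000
HU = -150.5
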